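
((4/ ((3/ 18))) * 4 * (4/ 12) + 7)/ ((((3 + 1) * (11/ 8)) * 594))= 13/ 1089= 0.01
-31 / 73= -0.42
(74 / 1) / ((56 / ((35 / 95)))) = 37 / 76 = 0.49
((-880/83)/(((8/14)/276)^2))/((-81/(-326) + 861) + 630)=-22308649440/13450067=-1658.63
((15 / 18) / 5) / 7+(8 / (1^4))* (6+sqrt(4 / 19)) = 16* sqrt(19) / 19+2017 / 42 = 51.69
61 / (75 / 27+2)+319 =14266 / 43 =331.77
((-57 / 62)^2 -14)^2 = 2557021489 / 14776336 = 173.05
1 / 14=0.07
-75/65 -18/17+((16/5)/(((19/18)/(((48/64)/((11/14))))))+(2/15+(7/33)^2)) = 3929966/4572711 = 0.86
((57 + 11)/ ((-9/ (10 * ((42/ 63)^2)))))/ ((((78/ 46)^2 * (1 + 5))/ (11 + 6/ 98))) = -389936480/ 18110547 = -21.53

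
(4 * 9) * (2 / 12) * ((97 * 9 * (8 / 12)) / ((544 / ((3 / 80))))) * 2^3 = 2619 / 1360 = 1.93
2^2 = 4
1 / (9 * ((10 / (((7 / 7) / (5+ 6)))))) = 1 / 990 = 0.00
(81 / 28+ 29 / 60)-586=-122351 / 210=-582.62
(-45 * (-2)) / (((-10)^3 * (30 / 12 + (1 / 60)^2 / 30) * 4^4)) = -1215 / 8640032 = -0.00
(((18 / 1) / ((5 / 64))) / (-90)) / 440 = -0.01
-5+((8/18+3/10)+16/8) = -203/90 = -2.26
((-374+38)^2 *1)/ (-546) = -2688/ 13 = -206.77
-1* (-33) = 33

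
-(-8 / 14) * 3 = 12 / 7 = 1.71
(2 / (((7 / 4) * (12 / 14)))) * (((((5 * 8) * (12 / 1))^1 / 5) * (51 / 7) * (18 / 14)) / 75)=19584 / 1225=15.99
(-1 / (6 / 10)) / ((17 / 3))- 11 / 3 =-202 / 51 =-3.96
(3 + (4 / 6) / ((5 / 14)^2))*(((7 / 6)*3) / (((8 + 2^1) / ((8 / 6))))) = 4319 / 1125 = 3.84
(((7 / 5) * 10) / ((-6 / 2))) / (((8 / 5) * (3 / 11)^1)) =-385 / 36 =-10.69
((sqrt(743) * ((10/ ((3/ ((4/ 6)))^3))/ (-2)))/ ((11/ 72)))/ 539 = -320 * sqrt(743)/ 480249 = -0.02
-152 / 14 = -76 / 7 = -10.86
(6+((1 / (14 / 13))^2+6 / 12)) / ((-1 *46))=-1443 / 9016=-0.16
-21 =-21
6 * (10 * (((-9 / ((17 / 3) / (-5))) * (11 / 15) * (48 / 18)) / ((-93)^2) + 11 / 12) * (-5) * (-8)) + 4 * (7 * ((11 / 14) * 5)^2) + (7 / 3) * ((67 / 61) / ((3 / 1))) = 2637.31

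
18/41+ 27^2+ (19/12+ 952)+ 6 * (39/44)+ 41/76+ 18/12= 43454599/25707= 1690.38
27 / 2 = 13.50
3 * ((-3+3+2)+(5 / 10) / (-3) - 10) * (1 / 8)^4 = -49 / 8192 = -0.01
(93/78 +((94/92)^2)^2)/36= 44278807/698483136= 0.06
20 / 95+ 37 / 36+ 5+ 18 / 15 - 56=-166081 / 3420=-48.56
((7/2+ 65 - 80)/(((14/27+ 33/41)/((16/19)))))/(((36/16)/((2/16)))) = -11316/27835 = -0.41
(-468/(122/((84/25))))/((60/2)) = -3276/7625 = -0.43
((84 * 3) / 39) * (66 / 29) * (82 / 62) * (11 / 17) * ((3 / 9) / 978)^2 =69454 / 47508321159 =0.00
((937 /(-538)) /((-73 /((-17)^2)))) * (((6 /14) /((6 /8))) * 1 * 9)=35.46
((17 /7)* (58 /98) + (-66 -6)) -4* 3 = -28319 /343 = -82.56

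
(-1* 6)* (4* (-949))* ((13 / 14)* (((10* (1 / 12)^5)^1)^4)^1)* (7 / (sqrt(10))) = 1542125* sqrt(10) / 39934999921327865856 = 0.00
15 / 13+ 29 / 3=422 / 39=10.82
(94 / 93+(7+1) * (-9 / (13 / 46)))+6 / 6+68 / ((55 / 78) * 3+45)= -372204113 / 1481025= -251.32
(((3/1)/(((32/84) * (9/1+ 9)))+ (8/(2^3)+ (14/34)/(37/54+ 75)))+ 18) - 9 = 11609041/1111664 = 10.44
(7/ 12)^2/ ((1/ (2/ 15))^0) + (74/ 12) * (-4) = -3503/ 144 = -24.33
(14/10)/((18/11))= 77/90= 0.86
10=10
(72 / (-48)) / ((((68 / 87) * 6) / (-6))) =1.92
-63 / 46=-1.37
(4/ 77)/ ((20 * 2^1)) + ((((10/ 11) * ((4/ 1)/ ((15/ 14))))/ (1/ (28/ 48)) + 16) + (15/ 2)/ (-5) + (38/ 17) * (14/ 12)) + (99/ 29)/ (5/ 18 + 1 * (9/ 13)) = 8766742252/ 387771615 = 22.61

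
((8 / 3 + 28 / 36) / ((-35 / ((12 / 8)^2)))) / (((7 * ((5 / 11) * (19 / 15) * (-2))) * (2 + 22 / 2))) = 1023 / 484120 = 0.00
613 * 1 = 613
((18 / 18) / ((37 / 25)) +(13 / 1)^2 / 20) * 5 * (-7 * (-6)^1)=141813 / 74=1916.39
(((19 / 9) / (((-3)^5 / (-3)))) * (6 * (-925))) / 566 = -17575 / 68769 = -0.26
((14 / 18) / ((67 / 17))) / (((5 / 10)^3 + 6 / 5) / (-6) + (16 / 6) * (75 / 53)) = 504560 / 9083391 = 0.06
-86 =-86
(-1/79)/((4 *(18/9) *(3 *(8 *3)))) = -1/45504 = -0.00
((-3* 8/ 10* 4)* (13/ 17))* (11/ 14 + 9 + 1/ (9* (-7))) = -128024/ 1785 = -71.72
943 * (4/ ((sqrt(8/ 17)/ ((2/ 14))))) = 943 * sqrt(34)/ 7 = 785.51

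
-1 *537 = -537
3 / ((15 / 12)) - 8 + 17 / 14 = -307 / 70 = -4.39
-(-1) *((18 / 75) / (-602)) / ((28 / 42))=-9 / 15050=-0.00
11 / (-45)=-11 / 45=-0.24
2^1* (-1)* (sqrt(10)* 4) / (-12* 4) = sqrt(10) / 6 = 0.53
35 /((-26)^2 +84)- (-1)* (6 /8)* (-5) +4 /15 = -7837 /2280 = -3.44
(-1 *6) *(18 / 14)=-54 / 7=-7.71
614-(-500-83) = 1197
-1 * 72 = -72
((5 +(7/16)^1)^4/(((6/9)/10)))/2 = 859346415/131072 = 6556.29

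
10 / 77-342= -26324 / 77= -341.87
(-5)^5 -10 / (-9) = -3123.89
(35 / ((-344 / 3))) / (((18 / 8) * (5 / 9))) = -21 / 86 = -0.24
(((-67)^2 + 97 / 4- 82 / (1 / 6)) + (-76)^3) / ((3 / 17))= -29576923 / 12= -2464743.58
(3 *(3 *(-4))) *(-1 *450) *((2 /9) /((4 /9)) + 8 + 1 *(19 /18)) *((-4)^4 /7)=39628800 /7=5661257.14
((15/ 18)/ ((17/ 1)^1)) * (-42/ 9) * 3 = -35/ 51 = -0.69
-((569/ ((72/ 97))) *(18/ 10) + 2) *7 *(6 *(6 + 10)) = -928586.40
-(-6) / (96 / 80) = 5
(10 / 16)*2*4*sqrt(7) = 5*sqrt(7) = 13.23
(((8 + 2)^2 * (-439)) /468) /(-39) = 10975 /4563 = 2.41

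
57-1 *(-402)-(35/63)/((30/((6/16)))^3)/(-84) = 35533209601/77414400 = 459.00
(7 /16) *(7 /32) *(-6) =-147 /256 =-0.57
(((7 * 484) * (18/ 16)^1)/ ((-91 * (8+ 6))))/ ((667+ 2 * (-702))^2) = -9/ 1633996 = -0.00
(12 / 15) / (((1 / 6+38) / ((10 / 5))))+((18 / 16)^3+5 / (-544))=1.46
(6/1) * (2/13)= 12/13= 0.92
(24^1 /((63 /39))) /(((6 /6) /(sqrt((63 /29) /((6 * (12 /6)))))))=52 * sqrt(609) /203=6.32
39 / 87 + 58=58.45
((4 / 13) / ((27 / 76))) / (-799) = -304 / 280449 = -0.00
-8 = -8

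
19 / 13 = 1.46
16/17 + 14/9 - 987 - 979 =-300416/153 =-1963.50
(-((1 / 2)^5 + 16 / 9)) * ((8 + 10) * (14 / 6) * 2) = -3647 / 24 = -151.96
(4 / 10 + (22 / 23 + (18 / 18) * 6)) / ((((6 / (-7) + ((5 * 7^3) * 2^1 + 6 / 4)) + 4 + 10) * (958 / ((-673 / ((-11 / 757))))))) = 1005676014 / 9740405125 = 0.10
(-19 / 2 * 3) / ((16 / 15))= -855 / 32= -26.72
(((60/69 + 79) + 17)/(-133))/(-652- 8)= 557/504735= 0.00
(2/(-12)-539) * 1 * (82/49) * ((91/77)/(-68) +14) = -1387229465/109956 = -12616.22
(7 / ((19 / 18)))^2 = 15876 / 361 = 43.98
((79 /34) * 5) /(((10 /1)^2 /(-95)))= -1501 /136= -11.04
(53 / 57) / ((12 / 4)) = 53 / 171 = 0.31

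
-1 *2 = -2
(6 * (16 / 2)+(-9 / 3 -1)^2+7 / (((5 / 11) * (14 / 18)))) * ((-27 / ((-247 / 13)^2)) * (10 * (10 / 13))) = -226260 / 4693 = -48.21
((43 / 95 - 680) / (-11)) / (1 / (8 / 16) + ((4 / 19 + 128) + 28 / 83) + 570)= 5358231 / 60762020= 0.09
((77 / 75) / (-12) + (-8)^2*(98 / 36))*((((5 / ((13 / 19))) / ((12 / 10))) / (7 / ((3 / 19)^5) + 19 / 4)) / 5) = 1410507 / 474400030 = 0.00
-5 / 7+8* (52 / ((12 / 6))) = 207.29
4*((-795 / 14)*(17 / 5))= -5406 / 7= -772.29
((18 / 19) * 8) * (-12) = -1728 / 19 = -90.95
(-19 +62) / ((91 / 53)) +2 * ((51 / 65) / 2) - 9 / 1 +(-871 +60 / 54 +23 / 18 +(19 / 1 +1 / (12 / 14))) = -261959 / 315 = -831.62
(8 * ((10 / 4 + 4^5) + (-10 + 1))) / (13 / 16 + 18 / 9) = 26048 / 9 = 2894.22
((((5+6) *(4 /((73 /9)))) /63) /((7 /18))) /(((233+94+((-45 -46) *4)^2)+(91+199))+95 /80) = 12672 /7618391179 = 0.00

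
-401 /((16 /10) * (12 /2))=-2005 /48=-41.77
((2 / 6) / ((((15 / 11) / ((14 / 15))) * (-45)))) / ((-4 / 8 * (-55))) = -28 / 151875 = -0.00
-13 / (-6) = 13 / 6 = 2.17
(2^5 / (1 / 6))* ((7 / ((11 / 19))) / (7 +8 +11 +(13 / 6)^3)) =5515776 / 85943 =64.18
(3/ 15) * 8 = 8/ 5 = 1.60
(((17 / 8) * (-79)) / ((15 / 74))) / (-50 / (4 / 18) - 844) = 49691 / 64140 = 0.77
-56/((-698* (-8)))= -7/698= -0.01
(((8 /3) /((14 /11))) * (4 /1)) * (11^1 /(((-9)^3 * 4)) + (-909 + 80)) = -106364500 /15309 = -6947.84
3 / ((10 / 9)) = 27 / 10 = 2.70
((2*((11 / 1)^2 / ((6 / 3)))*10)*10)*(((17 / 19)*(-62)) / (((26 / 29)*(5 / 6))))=-221909160 / 247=-898417.65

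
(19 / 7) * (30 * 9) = 5130 / 7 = 732.86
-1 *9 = -9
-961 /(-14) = 961 /14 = 68.64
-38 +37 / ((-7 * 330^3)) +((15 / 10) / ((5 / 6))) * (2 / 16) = -4751320631 / 125779500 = -37.78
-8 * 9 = -72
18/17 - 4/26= 200/221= 0.90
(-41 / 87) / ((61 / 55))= -2255 / 5307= -0.42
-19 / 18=-1.06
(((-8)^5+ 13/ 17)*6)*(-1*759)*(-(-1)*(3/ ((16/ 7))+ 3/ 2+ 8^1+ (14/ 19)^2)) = 83192229105579/ 49096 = 1694480794.88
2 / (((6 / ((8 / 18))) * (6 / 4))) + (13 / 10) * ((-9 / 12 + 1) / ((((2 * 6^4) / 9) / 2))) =5237 / 51840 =0.10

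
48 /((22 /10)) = 240 /11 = 21.82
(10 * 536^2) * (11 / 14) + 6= 15801322 / 7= 2257331.71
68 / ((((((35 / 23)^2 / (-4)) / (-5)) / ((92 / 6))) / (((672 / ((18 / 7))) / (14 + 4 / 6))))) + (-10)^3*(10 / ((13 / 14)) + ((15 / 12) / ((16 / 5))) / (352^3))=10184475702375329 / 68038164480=149687.69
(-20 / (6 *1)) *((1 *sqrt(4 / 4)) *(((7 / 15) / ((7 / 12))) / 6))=-4 / 9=-0.44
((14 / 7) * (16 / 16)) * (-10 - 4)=-28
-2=-2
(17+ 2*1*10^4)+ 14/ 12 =120109/ 6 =20018.17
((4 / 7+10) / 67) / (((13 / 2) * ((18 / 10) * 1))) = 740 / 54873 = 0.01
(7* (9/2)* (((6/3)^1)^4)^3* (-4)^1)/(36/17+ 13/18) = -157925376/869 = -181732.31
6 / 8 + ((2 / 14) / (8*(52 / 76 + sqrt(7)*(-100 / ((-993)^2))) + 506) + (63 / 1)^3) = 71192737800*sqrt(7) / 160689993103781905967 + 160720685071990784173541139 / 642759972415127623868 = 250047.75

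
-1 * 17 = -17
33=33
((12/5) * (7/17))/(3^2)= 28/255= 0.11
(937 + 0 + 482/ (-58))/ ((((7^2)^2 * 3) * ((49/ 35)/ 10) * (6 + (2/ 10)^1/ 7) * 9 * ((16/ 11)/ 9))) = 9257875/ 88150314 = 0.11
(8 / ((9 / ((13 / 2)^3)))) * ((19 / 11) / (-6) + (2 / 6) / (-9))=-424021 / 5346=-79.32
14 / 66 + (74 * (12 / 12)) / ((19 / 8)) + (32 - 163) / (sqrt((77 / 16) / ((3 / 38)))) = 19669 / 627 - 262 * sqrt(8778) / 1463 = 14.59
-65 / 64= -1.02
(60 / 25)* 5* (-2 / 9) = -8 / 3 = -2.67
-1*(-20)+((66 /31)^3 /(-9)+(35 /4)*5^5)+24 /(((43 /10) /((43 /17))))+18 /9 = 55463635129 /2025788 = 27378.80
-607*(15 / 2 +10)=-21245 / 2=-10622.50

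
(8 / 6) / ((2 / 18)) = 12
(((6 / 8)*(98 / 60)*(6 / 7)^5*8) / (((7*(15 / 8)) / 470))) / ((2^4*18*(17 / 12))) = 81216 / 204085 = 0.40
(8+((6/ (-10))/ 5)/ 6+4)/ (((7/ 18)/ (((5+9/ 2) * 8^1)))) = 409716/ 175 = 2341.23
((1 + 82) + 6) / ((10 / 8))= 356 / 5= 71.20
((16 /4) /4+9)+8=18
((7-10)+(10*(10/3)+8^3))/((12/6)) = 1627/6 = 271.17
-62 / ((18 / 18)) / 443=-62 / 443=-0.14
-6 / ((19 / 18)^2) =-1944 / 361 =-5.39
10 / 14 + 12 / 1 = 89 / 7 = 12.71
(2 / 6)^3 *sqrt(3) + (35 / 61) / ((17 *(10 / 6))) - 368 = -381595 / 1037 + sqrt(3) / 27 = -367.92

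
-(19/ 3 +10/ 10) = -22/ 3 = -7.33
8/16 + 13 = 27/2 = 13.50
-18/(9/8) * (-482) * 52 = 401024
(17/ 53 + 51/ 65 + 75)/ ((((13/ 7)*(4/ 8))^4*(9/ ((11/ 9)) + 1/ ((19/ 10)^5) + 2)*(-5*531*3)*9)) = -39190366158615056/ 258087655919308992075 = -0.00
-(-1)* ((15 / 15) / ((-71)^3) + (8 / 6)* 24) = 11453151 / 357911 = 32.00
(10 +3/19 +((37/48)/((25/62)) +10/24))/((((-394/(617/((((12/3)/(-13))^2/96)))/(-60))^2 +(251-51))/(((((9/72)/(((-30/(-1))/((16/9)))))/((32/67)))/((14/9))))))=933248206860848541/1499306303142163455520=0.00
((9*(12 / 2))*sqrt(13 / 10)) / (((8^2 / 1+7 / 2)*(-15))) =-2*sqrt(130) / 375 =-0.06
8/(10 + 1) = 8/11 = 0.73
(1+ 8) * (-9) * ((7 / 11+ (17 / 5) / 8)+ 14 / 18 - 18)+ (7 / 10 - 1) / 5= 2879733 / 2200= 1308.97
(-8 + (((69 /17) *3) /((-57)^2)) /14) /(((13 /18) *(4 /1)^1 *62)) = -6185889 /138499816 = -0.04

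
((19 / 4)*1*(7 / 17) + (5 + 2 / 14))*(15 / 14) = 50685 / 6664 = 7.61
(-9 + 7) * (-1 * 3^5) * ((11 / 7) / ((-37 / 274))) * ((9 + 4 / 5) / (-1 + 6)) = -10253628 / 925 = -11085.00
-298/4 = -149/2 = -74.50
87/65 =1.34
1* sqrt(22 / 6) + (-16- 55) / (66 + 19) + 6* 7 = sqrt(33) / 3 + 3499 / 85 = 43.08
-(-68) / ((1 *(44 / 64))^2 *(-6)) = -8704 / 363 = -23.98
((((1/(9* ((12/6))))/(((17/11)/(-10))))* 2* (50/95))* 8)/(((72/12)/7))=-30800/8721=-3.53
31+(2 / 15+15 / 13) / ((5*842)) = 25449701 / 820950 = 31.00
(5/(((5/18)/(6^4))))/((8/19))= 55404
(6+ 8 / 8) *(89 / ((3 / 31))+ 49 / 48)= 103117 / 16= 6444.81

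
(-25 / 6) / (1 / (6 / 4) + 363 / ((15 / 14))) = -125 / 10184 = -0.01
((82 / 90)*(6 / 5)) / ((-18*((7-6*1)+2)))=-41 / 2025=-0.02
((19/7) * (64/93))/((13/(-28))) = -4.02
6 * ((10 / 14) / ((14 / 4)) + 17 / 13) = 5778 / 637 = 9.07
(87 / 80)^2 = 7569 / 6400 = 1.18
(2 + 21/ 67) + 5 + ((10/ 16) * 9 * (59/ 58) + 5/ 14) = 13.39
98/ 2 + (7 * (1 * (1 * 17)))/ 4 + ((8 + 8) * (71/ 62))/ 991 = 9679387/ 122884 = 78.77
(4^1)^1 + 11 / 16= 75 / 16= 4.69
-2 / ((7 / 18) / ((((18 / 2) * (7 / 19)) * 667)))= -216108 / 19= -11374.11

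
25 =25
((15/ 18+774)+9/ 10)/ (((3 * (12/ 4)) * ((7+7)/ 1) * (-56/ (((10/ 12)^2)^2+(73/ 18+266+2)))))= -29.96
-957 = -957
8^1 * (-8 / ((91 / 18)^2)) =-20736 / 8281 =-2.50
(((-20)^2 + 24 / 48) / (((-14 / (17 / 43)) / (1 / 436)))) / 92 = -13617 / 48294848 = -0.00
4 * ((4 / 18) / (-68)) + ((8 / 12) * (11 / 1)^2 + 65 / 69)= 287135 / 3519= 81.60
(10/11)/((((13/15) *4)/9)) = 675/286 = 2.36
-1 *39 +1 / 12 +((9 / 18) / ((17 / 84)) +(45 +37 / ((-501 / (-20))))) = 341735 / 34068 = 10.03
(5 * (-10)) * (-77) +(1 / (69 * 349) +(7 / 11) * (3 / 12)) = 4079490011 / 1059564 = 3850.16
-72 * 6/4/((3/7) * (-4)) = 63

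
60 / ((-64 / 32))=-30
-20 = -20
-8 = -8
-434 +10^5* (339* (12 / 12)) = 33899566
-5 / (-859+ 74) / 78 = 1 / 12246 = 0.00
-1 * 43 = -43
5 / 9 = 0.56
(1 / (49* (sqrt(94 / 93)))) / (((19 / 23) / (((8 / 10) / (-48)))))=-23* sqrt(8742) / 5250840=-0.00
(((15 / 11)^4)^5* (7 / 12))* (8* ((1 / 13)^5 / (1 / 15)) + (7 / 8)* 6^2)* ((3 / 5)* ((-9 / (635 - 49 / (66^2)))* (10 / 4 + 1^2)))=-6174446651412591738338470458984375 / 22840151937892883739362402809052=-270.33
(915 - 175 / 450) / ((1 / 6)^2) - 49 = 32877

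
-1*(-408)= 408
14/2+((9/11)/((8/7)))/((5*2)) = 6223/880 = 7.07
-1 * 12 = -12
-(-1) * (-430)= -430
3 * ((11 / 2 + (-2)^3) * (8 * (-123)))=7380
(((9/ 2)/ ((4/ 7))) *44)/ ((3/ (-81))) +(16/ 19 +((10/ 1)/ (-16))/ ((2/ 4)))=-711049/ 76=-9355.91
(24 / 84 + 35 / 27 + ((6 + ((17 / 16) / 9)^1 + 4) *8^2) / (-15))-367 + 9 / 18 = -771287 / 1890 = -408.09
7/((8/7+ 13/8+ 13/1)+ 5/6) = 1176/2789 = 0.42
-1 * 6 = -6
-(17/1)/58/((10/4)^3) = -68/3625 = -0.02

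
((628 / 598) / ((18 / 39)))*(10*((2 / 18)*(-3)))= -1570 / 207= -7.58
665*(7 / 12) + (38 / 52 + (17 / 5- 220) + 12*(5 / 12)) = 138097 / 780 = 177.05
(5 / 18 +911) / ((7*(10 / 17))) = 278851 / 1260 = 221.31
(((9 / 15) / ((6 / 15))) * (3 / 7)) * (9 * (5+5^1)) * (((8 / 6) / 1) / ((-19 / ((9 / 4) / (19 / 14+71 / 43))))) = -104490 / 34409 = -3.04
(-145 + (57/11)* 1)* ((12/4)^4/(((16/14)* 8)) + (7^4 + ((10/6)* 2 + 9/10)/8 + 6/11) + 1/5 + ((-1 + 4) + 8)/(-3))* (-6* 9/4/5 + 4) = -16943485429/38720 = -437590.02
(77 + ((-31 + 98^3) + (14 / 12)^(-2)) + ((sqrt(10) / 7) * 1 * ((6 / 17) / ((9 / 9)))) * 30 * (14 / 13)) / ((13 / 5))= 1800 * sqrt(10) / 2873 + 17738730 / 49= 362016.88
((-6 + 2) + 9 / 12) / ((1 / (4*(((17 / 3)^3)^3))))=-1541642394461 / 19683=-78323547.96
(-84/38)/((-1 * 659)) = 42/12521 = 0.00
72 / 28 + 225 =1593 / 7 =227.57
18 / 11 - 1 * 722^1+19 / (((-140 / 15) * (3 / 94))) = -120759 / 154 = -784.15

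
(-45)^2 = 2025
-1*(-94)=94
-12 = -12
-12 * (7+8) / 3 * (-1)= 60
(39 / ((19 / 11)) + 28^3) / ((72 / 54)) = 16480.93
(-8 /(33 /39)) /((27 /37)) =-3848 /297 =-12.96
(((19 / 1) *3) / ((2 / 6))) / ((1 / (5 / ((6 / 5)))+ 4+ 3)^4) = 66796875 / 1073283121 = 0.06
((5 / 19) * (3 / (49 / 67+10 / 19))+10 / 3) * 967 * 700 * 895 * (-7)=-80680810962500 / 4803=-16798003531.65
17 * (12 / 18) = 34 / 3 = 11.33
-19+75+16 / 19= 1080 / 19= 56.84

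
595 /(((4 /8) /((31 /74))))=18445 /37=498.51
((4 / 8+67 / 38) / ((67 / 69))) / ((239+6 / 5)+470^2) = 4945 / 469185791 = 0.00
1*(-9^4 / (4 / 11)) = -72171 / 4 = -18042.75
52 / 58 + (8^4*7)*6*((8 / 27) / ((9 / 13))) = 172951610 / 2349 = 73627.76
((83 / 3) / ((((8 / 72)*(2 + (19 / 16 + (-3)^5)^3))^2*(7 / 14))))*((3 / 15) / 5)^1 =8355053568 / 9317293038213065178025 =0.00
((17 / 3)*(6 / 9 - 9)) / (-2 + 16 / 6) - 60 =-785 / 6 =-130.83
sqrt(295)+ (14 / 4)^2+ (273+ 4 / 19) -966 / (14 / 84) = -418801 / 76+ sqrt(295) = -5493.36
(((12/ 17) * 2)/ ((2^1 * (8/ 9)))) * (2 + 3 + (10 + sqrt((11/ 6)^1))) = 9 * sqrt(66)/ 68 + 405/ 34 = 12.99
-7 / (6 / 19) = -133 / 6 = -22.17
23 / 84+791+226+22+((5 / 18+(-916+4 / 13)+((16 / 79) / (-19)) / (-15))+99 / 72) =6158150119 / 49172760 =125.23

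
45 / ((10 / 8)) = 36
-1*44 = -44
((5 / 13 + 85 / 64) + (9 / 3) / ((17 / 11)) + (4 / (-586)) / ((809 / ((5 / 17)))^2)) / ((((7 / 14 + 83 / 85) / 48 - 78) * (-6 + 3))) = 842392511723705 / 53926271482048394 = 0.02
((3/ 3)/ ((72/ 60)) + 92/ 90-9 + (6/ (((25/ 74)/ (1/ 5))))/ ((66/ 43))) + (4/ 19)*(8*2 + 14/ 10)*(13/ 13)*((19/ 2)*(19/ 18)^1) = 789601/ 24750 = 31.90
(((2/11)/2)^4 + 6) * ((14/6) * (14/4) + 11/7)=35929423/614922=58.43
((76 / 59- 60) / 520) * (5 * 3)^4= -4384125 / 767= -5715.94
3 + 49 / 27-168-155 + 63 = -6890 / 27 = -255.19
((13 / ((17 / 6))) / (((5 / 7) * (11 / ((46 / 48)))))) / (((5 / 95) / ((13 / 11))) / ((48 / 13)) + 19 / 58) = 1064532 / 646085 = 1.65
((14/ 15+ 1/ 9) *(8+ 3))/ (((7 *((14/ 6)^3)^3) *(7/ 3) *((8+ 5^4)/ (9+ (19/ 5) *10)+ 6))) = 53141913/ 3015423283075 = 0.00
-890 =-890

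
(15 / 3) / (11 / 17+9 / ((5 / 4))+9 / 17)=425 / 712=0.60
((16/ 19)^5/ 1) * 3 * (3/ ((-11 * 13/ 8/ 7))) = -528482304/ 354082157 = -1.49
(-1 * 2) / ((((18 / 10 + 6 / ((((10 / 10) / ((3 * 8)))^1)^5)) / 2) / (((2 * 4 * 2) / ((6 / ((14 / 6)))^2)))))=-3920 / 19349177049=-0.00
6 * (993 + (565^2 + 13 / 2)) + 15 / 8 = 15370791 / 8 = 1921348.88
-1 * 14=-14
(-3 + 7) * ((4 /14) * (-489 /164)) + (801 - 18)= 779.59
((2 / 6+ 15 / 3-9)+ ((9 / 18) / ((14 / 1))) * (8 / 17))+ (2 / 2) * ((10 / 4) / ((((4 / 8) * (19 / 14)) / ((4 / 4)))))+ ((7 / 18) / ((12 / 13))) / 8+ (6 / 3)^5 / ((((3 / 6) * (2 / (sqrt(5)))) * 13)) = 339959 / 3907008+ 32 * sqrt(5) / 13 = 5.59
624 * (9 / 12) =468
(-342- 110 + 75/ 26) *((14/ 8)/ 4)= -81739/ 416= -196.49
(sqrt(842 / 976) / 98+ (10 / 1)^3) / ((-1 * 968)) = -1.03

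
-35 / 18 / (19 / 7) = -245 / 342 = -0.72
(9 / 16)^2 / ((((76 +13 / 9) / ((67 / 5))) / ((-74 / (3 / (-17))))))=602397 / 26240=22.96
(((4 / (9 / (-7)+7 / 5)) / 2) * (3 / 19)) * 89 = 9345 / 38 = 245.92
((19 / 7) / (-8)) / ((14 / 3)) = -57 / 784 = -0.07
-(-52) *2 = 104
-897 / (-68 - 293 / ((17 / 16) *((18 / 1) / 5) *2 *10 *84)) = 5764122 / 437261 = 13.18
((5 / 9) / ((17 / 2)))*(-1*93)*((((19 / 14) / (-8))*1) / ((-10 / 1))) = -589 / 5712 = -0.10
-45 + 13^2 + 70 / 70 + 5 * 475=2500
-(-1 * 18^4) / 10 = 52488 / 5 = 10497.60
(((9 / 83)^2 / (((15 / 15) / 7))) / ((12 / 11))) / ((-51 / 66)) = -22869 / 234226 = -0.10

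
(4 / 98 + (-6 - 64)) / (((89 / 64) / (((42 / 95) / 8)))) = -164544 / 59185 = -2.78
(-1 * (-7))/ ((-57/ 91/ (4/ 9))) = -2548/ 513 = -4.97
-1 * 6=-6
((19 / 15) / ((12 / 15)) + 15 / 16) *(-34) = -2057 / 24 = -85.71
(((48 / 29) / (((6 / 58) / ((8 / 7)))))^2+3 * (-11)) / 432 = 14767 / 21168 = 0.70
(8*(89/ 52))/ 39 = 178/ 507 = 0.35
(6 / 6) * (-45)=-45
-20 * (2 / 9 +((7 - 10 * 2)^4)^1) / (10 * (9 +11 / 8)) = -49552 / 9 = -5505.78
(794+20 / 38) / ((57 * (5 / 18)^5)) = 9508306176 / 1128125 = 8428.42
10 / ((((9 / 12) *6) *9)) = 20 / 81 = 0.25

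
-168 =-168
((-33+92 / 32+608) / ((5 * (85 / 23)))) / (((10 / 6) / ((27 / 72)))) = 956961 / 136000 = 7.04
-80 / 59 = -1.36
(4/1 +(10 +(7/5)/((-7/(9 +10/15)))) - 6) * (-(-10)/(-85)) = -182/255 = -0.71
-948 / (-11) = 948 / 11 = 86.18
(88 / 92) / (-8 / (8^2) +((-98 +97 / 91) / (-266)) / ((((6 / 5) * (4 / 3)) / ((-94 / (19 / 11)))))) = -0.08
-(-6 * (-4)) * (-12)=288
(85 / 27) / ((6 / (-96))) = -50.37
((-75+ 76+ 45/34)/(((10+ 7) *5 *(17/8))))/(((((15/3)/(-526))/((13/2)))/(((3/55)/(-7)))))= 3241212/47287625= 0.07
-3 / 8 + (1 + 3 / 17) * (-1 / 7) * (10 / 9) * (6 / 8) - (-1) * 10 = 27089 / 2856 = 9.48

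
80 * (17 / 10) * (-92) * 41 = -512992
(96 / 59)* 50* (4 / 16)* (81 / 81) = 1200 / 59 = 20.34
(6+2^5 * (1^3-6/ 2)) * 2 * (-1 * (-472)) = -54752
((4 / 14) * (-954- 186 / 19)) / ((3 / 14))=-1285.05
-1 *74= -74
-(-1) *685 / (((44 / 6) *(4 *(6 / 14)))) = 4795 / 88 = 54.49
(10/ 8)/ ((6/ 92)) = 115/ 6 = 19.17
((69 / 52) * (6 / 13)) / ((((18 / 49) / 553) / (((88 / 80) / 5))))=6855541 / 33800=202.83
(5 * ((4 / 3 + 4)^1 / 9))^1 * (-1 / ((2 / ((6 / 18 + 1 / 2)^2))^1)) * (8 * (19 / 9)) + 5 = -27065 / 2187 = -12.38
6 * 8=48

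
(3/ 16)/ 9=1/ 48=0.02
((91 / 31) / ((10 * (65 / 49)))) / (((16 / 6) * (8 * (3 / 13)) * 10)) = 4459 / 992000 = 0.00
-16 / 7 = -2.29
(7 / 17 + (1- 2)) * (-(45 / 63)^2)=0.30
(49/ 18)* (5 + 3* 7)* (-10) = -6370/ 9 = -707.78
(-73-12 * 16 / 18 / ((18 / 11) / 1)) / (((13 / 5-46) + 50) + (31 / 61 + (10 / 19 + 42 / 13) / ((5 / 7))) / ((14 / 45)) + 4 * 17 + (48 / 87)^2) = -1904376740630 / 2237894428113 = -0.85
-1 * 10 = -10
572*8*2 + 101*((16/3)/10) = 138088/15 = 9205.87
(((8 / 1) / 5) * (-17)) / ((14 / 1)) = -68 / 35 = -1.94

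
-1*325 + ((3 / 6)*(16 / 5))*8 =-1561 / 5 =-312.20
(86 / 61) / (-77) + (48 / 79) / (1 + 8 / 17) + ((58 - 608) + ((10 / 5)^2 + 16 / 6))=-15109828544 / 27829725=-542.94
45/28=1.61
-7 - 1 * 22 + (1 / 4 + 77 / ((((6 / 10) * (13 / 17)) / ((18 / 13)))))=137645 / 676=203.62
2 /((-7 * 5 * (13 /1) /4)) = -0.02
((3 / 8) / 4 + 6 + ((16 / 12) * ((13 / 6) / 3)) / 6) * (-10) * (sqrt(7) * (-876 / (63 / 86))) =254431645 * sqrt(7) / 3402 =197872.68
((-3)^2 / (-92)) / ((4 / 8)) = -0.20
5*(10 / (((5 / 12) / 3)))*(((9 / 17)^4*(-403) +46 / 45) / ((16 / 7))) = -805992383 / 167042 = -4825.09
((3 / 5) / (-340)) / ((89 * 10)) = -3 / 1513000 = -0.00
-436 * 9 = -3924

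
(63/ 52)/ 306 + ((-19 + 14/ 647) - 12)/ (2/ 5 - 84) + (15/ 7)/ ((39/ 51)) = 5316289987/ 1673519848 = 3.18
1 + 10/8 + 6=33/4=8.25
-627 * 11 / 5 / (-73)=6897 / 365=18.90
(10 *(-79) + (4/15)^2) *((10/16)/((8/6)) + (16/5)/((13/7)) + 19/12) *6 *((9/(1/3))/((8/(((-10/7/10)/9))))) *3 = 2093439919/728000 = 2875.60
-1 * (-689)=689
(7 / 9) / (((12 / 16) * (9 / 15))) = 140 / 81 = 1.73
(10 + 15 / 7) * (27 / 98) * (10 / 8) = 11475 / 2744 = 4.18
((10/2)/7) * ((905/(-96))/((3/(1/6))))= -4525/12096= -0.37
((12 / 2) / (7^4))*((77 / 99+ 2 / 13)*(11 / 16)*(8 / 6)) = 1199 / 561834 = 0.00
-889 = -889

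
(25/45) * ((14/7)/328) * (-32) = -40/369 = -0.11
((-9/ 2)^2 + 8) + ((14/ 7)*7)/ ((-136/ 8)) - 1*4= 1593/ 68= 23.43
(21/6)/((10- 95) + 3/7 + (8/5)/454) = -55615/1343784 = -0.04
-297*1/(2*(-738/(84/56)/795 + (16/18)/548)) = 97043265/403364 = 240.58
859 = 859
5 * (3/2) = 15/2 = 7.50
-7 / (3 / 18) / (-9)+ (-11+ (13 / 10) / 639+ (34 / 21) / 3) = -86353 / 14910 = -5.79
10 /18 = 5 /9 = 0.56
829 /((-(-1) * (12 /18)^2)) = 7461 /4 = 1865.25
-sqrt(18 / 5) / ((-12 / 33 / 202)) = 3333 * sqrt(10) / 10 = 1053.99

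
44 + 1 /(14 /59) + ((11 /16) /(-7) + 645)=77629 /112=693.12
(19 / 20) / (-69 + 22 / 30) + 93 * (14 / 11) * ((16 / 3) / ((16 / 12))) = 21331341 / 45056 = 473.44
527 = 527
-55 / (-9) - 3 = 28 / 9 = 3.11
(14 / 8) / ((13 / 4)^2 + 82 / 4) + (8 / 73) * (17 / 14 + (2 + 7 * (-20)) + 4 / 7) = -539544 / 36281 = -14.87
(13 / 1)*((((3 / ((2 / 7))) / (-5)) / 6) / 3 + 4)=3029 / 60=50.48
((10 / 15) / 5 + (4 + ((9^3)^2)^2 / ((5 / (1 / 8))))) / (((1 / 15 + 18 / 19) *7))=946969622873 / 952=994715990.41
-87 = -87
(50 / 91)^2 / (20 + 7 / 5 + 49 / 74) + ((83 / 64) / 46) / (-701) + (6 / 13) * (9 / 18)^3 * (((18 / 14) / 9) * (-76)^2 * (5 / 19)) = 1749542899879631 / 139504560354432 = 12.54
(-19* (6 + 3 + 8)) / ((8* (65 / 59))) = -19057 / 520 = -36.65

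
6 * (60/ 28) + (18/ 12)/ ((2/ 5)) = 16.61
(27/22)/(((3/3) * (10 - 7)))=9/22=0.41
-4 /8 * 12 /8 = -3 /4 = -0.75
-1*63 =-63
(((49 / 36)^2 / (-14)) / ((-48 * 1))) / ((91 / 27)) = 49 / 59904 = 0.00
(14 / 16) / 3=7 / 24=0.29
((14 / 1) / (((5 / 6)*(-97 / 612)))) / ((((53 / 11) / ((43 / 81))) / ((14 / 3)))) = -54.50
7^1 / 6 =7 / 6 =1.17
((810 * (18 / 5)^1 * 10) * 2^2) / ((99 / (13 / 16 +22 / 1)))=295650 / 11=26877.27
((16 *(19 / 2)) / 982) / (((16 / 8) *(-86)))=-19 / 21113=-0.00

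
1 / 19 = 0.05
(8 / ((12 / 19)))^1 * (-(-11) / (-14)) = -209 / 21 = -9.95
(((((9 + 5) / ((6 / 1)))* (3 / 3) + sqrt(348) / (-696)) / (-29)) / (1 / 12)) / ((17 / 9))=-252 / 493 + 9* sqrt(87) / 14297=-0.51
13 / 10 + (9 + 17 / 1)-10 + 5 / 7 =18.01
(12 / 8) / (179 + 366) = 3 / 1090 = 0.00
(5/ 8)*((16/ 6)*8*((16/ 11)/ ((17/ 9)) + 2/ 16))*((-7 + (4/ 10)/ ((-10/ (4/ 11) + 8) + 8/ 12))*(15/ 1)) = -26559065/ 21131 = -1256.88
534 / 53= 10.08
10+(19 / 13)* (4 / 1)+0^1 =15.85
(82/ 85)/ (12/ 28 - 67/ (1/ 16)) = -0.00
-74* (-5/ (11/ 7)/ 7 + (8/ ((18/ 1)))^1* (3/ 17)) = 15614/ 561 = 27.83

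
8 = 8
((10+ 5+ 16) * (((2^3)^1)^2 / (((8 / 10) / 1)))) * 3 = 7440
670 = 670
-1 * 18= -18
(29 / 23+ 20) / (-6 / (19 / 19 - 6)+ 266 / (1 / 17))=2445 / 520168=0.00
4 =4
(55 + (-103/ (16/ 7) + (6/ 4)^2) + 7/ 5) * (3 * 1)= 40.76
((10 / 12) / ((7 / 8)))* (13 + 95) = 720 / 7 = 102.86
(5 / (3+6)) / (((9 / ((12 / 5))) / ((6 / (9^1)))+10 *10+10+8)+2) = 8 / 1809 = 0.00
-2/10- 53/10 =-11/2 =-5.50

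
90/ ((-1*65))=-18/ 13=-1.38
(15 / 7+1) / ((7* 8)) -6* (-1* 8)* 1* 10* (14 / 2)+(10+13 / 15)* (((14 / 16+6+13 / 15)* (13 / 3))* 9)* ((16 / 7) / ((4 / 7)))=242310823 / 14700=16483.73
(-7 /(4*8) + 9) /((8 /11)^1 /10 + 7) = 15455 /12448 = 1.24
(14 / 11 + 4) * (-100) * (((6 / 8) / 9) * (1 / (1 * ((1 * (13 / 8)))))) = -11600 / 429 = -27.04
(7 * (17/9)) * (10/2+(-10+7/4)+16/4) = 119/12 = 9.92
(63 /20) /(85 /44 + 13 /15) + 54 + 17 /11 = 1151386 /20317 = 56.67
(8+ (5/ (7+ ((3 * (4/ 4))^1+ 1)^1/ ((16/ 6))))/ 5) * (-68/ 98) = -276/ 49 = -5.63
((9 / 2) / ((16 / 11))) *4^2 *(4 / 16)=99 / 8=12.38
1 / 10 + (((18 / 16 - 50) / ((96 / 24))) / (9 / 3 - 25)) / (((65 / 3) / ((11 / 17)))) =97 / 832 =0.12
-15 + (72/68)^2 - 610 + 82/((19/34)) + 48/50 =-65367891/137275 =-476.18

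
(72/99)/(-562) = -4/3091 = -0.00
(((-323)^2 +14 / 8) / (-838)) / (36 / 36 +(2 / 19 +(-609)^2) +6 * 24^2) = -7929137 / 23840845248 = -0.00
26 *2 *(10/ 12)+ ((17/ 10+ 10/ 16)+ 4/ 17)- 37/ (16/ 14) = 13789/ 1020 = 13.52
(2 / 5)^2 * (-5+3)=-8 / 25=-0.32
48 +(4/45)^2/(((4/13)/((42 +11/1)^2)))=243268/2025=120.13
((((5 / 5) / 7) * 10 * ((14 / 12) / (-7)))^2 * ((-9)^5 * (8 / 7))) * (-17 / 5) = 4461480 / 343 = 13007.23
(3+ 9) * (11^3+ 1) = 15984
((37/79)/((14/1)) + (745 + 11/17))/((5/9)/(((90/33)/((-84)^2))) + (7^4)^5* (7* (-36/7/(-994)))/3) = 2986320705/3857796490962701294252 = 0.00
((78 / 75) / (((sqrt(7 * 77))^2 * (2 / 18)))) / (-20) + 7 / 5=188533 / 134750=1.40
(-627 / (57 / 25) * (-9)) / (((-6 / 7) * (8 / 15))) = -5414.06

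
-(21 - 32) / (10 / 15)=33 / 2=16.50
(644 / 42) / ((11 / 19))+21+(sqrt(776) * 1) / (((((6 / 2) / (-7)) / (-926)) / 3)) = 1567 / 33+12964 * sqrt(194) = 180615.11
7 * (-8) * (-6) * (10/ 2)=1680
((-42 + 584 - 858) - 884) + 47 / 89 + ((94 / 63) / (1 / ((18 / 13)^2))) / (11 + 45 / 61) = -22601102087 / 18846373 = -1199.23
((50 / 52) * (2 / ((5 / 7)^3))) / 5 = 343 / 325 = 1.06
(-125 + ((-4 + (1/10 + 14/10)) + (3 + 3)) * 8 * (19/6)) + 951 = 2744/3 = 914.67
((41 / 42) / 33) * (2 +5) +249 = 49343 / 198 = 249.21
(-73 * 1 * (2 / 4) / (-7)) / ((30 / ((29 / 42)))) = 2117 / 17640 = 0.12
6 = 6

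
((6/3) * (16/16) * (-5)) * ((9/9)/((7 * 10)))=-1/7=-0.14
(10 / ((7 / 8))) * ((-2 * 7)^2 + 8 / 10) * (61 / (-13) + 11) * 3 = 3873024 / 91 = 42560.70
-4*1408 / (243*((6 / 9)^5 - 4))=1408 / 235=5.99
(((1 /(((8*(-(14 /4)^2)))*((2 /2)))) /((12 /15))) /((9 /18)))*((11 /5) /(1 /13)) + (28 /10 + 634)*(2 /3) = 1245983 /2940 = 423.80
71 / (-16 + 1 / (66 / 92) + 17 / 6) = -1562 / 259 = -6.03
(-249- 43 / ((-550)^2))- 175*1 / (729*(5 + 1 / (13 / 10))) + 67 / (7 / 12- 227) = -40743563043127 / 163407172500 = -249.34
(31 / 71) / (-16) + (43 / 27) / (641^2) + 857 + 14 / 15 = 54058985177191 / 63012710160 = 857.91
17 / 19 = 0.89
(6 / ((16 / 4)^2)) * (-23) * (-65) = 560.62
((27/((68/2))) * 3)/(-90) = -9/340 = -0.03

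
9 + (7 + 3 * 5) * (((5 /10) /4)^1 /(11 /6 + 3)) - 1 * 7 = 149 /58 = 2.57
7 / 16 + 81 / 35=1541 / 560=2.75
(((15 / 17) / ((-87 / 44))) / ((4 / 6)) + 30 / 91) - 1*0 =-15240 / 44863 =-0.34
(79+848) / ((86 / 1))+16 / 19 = 18989 / 1634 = 11.62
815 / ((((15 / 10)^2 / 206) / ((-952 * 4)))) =-2557300480 / 9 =-284144497.78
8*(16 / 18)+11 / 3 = 97 / 9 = 10.78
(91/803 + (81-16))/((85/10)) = 104572/13651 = 7.66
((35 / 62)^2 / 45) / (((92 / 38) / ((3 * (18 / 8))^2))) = 377055 / 2829184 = 0.13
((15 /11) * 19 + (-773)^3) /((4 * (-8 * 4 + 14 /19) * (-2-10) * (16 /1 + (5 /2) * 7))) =-48267493619 /5253336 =-9187.97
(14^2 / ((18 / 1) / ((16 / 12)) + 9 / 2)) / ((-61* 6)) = -49 / 1647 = -0.03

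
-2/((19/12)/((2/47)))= -48/893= -0.05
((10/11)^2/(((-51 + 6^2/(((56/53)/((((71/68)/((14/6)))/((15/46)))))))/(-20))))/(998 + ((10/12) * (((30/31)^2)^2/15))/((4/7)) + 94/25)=384646496500000/98964383216394663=0.00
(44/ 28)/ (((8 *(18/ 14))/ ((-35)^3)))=-471625/ 72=-6550.35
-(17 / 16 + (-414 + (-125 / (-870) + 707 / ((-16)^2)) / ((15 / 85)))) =26490779 / 66816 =396.47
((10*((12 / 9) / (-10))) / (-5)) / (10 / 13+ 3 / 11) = 572 / 2235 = 0.26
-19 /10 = -1.90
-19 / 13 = -1.46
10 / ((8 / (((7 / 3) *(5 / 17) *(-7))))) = -1225 / 204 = -6.00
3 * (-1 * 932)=-2796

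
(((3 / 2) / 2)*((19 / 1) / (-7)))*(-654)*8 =74556 / 7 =10650.86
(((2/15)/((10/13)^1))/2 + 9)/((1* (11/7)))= 9541/1650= 5.78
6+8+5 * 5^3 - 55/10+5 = 1277/2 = 638.50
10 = 10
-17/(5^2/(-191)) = 3247/25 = 129.88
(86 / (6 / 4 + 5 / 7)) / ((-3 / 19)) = -22876 / 93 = -245.98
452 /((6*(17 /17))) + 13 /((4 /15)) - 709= -7019 /12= -584.92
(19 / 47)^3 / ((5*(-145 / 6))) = -41154 / 75271675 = -0.00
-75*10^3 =-75000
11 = 11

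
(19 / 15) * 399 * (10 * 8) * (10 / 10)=40432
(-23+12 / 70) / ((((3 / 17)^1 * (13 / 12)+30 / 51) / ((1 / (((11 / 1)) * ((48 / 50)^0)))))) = -54332 / 20405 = -2.66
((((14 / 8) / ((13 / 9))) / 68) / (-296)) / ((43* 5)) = -63 / 225031040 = -0.00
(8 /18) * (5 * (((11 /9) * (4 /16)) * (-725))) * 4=-159500 /81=-1969.14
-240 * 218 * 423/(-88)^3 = 691605/21296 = 32.48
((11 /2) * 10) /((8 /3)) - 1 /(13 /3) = 20.39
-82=-82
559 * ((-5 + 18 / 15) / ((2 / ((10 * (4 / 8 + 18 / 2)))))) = -100899.50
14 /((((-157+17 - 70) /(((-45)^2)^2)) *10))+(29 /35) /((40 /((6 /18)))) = -114817471 /4200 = -27337.49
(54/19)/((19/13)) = 702/361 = 1.94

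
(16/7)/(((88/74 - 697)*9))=-592/1621935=-0.00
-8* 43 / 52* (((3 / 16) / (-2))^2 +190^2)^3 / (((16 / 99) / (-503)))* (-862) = -46619831364429369583353660522129 / 55834574848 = -834963487970380714008.33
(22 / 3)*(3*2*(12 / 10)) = 264 / 5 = 52.80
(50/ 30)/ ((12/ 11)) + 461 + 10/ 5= 16723/ 36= 464.53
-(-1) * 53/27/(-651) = -53/17577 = -0.00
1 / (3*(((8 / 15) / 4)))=5 / 2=2.50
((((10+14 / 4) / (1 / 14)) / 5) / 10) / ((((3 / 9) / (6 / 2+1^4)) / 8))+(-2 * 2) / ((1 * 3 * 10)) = 27206 / 75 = 362.75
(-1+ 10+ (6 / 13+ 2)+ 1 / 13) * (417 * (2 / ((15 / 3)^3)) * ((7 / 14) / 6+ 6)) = 30441 / 65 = 468.32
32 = 32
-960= -960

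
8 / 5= 1.60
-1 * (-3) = 3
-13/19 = -0.68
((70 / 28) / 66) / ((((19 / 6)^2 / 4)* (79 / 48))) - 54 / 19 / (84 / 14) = -0.46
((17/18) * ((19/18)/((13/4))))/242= 323/254826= 0.00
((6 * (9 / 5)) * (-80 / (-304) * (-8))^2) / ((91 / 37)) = 639360 / 32851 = 19.46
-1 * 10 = -10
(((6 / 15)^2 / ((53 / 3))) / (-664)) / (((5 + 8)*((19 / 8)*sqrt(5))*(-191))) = 12*sqrt(5) / 25941452875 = 0.00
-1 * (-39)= 39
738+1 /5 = 3691 /5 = 738.20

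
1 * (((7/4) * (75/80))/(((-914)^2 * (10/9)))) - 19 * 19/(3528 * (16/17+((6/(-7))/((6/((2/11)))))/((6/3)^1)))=-902306777347/8185009512960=-0.11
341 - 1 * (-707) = 1048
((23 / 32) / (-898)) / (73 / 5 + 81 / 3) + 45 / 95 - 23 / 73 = 1314799855 / 8290221056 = 0.16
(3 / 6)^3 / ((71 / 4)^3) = 8 / 357911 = 0.00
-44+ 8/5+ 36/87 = -6088/145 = -41.99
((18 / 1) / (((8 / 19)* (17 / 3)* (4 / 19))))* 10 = 48735 / 136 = 358.35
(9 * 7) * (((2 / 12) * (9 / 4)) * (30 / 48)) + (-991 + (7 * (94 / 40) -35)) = -318331 / 320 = -994.78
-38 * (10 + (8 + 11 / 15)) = -10678 / 15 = -711.87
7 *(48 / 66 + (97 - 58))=3059 / 11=278.09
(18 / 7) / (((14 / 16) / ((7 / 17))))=144 / 119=1.21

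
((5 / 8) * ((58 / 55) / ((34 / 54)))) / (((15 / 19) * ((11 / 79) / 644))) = 63073521 / 10285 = 6132.57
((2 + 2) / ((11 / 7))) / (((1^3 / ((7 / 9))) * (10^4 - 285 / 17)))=476 / 2400255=0.00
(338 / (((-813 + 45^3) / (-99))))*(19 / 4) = -105963 / 60208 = -1.76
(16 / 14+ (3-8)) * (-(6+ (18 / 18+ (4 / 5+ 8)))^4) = 1051652187 / 4375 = 240377.64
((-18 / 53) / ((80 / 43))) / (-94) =387 / 199280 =0.00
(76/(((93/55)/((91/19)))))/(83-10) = 20020/6789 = 2.95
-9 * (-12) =108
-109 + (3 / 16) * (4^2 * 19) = -52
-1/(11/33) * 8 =-24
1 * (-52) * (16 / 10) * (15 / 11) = -1248 / 11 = -113.45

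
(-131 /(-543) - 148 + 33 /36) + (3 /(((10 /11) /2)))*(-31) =-3816661 /10860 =-351.44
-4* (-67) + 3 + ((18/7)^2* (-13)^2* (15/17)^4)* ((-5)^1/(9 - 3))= -1200943391/4092529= -293.45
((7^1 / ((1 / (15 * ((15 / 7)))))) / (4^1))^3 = 11390625 / 64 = 177978.52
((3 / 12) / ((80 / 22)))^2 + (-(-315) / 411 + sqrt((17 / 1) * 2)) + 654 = sqrt(34) + 2296413377 / 3507200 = 660.60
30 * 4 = 120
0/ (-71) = 0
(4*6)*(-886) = -21264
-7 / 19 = -0.37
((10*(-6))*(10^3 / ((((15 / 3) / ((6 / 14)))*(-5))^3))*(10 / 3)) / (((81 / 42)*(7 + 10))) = 128 / 4165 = 0.03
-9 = -9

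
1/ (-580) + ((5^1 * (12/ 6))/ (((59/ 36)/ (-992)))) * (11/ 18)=-126579259/ 34220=-3698.98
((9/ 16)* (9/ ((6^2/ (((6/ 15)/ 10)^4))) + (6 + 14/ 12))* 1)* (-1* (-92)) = 2317968957/ 6250000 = 370.88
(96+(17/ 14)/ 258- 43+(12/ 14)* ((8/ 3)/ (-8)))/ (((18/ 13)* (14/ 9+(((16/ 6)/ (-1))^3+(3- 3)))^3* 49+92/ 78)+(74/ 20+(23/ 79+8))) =-101832118245/ 691240552349822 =-0.00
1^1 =1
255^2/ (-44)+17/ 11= -64957/ 44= -1476.30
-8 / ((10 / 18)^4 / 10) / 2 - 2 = -52738 / 125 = -421.90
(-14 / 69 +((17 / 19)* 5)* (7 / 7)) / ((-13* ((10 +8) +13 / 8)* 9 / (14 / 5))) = -627088 / 120408795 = -0.01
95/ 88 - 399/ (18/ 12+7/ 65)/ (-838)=50725/ 36872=1.38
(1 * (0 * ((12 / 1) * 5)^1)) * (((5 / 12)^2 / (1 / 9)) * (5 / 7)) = 0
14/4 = 7/2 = 3.50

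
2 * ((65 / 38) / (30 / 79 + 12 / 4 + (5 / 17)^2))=1484015 / 1503622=0.99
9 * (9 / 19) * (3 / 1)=243 / 19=12.79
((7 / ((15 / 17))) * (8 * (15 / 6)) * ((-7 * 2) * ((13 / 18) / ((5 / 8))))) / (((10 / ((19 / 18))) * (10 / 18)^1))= -1646008 / 3375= -487.71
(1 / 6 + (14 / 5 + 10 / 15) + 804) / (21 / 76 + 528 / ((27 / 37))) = 1.12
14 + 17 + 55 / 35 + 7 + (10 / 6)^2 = 2668 / 63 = 42.35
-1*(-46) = 46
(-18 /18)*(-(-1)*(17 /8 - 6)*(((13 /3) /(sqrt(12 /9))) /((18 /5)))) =2015*sqrt(3) /864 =4.04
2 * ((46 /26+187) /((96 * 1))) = 409 /104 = 3.93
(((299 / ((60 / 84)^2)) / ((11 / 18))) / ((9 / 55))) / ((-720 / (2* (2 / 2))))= -14651 / 900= -16.28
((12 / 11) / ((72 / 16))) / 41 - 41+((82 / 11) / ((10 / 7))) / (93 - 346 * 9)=-279278042 / 6812355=-41.00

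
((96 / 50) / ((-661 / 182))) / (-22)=4368 / 181775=0.02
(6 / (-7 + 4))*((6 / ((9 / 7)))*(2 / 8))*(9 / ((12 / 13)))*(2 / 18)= -91 / 36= -2.53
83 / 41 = 2.02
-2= -2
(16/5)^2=256/25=10.24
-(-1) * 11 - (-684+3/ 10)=6947/ 10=694.70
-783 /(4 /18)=-7047 /2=-3523.50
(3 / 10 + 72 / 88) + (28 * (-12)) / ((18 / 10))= -61231 / 330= -185.55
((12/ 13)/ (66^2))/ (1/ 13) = 1/ 363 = 0.00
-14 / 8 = -7 / 4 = -1.75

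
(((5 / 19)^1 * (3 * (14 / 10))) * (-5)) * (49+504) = -58065 / 19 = -3056.05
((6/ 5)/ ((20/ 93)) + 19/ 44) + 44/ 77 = 50691/ 7700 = 6.58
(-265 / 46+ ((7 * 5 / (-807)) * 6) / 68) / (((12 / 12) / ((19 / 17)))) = -11520175 / 1788043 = -6.44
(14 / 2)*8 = 56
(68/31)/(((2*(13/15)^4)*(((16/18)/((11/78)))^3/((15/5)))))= 92784841875/3983777847296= 0.02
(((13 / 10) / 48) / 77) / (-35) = -13 / 1293600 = -0.00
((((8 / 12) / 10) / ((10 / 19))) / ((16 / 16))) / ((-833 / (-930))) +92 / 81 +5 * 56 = 94893089 / 337365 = 281.28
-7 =-7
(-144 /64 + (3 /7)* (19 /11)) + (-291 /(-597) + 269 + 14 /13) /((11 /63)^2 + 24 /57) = 16216488449895 /27131700596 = 597.70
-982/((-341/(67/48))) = 32897/8184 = 4.02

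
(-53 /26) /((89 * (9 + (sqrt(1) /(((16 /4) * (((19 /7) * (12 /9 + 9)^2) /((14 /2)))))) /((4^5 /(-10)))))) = -990952448 /389385669231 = -0.00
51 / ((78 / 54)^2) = 4131 / 169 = 24.44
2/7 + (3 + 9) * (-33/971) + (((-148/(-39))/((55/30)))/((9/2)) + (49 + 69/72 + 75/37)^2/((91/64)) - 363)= 6139445214074/3991884897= 1537.98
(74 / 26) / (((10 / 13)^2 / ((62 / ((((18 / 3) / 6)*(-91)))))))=-1147 / 350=-3.28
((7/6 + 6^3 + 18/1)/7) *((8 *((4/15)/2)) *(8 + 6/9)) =293488/945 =310.57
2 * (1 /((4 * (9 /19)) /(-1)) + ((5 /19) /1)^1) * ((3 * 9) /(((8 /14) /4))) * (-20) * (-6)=-12003.16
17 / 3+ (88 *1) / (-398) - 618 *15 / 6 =-919114 / 597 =-1539.55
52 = 52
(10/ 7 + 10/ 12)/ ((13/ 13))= 95/ 42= 2.26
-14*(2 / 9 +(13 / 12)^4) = -232183 / 10368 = -22.39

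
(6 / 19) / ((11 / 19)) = 6 / 11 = 0.55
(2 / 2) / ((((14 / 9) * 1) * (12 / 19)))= 57 / 56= 1.02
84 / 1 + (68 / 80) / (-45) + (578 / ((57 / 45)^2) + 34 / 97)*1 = 14011101511 / 31515300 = 444.58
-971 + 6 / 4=-1939 / 2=-969.50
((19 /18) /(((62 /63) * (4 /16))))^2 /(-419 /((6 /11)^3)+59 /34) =-64954008 /9104841701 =-0.01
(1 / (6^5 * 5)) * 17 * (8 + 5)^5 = 6311981 / 38880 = 162.35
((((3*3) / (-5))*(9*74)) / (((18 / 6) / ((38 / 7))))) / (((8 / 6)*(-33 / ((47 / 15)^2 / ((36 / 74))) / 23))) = 1321540877 / 57750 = 22883.82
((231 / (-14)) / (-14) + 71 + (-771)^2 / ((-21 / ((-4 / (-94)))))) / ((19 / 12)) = -235293 / 329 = -715.18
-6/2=-3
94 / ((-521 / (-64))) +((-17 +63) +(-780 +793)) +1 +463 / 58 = 2403231 / 30218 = 79.53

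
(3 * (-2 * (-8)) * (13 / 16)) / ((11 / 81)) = 3159 / 11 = 287.18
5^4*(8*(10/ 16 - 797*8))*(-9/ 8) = 286891875/ 8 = 35861484.38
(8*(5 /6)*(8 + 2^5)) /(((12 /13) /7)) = 18200 /9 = 2022.22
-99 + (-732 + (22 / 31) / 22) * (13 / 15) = -341018 / 465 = -733.37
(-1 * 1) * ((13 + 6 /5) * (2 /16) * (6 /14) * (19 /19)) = -213 /280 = -0.76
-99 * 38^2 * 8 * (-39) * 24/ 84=89204544/ 7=12743506.29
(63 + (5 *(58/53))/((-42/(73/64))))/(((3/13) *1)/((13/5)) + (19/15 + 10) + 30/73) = 276165657235/51700850432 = 5.34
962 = 962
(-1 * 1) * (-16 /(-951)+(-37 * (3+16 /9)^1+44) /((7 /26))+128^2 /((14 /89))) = -2070239210 /19971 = -103662.27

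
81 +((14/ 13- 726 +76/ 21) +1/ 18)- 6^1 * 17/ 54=-116869/ 182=-642.14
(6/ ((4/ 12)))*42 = 756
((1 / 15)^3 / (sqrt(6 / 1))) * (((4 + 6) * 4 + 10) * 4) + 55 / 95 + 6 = 4 * sqrt(6) / 405 + 125 / 19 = 6.60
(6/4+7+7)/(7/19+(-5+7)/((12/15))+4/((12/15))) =589/299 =1.97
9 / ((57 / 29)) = 87 / 19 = 4.58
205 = 205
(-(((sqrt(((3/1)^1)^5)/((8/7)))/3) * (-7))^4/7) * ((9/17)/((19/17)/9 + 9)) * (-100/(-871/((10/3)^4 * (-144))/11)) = 928686278953125/4863664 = 190943757.41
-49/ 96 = -0.51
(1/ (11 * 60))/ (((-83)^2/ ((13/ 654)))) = 0.00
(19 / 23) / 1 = 19 / 23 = 0.83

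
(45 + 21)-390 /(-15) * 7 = 248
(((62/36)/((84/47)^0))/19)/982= 31/335844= 0.00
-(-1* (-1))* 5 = -5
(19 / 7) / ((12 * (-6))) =-19 / 504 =-0.04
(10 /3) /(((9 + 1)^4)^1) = 1 /3000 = 0.00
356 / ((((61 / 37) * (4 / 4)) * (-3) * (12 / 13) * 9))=-42809 / 4941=-8.66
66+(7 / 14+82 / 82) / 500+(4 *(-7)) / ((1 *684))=11279513 / 171000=65.96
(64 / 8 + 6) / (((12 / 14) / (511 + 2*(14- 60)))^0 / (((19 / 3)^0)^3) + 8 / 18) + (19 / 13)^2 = 1999 / 169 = 11.83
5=5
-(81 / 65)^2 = -6561 / 4225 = -1.55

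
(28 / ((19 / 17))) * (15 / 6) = 1190 / 19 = 62.63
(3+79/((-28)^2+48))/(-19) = -2575/15808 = -0.16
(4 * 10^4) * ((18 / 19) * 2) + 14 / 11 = 15840266 / 209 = 75790.75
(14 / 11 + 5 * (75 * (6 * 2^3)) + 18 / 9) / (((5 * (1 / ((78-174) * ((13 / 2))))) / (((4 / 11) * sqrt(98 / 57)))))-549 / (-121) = 549 / 121-1153361664 * sqrt(114) / 11495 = -1071290.18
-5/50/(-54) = 1/540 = 0.00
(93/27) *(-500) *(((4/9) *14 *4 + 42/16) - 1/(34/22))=-127429375/2754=-46270.65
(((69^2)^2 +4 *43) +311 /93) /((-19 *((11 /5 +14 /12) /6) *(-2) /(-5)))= -316208784000 /59489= -5315416.03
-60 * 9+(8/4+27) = -511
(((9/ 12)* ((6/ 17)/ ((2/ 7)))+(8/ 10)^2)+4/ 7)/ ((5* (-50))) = -25441/ 2975000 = -0.01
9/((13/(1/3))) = 3/13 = 0.23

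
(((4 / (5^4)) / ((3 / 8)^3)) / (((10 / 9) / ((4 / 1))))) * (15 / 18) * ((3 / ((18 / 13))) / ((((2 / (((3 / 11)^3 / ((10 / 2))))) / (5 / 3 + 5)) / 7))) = 186368 / 2495625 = 0.07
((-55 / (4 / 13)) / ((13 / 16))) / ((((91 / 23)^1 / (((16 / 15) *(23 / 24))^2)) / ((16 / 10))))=-92.97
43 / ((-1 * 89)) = -43 / 89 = -0.48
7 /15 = 0.47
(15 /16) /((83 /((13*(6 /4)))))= 585 /2656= 0.22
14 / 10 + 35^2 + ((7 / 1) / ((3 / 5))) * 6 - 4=6462 / 5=1292.40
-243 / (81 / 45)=-135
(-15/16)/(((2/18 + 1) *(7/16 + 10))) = -27/334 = -0.08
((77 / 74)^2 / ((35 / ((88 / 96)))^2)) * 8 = 14641 / 2464200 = 0.01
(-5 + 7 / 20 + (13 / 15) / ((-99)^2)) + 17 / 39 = -32215211 / 7644780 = -4.21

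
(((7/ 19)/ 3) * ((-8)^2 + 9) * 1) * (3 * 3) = 1533/ 19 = 80.68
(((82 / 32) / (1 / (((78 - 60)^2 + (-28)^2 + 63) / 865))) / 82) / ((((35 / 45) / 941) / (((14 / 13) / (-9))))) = -1101911 / 179920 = -6.12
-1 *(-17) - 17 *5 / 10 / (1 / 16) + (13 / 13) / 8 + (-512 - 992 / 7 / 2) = -39297 / 56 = -701.73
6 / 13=0.46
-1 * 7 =-7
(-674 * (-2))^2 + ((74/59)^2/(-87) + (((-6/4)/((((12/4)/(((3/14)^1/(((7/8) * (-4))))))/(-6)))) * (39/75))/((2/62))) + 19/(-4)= 2696480556630599/1483950300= 1817096.27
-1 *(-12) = 12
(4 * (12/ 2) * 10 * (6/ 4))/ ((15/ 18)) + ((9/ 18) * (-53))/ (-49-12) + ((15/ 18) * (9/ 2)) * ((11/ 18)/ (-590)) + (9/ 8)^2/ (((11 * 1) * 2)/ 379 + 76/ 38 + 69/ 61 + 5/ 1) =56593282105547/ 130825780608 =432.59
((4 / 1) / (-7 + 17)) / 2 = 1 / 5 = 0.20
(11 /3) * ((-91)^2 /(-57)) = -91091 /171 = -532.70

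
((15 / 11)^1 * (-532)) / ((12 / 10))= -6650 / 11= -604.55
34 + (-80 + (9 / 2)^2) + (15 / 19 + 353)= 24931 / 76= 328.04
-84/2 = -42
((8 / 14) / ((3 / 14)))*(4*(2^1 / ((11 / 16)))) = 31.03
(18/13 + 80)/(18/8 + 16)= 4232/949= 4.46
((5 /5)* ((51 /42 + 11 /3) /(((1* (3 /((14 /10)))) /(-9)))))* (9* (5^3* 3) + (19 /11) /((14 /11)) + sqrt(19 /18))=-1938029 /28 - 41* sqrt(38) /12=-69236.38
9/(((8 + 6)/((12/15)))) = 18/35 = 0.51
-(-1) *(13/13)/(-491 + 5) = -1/486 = -0.00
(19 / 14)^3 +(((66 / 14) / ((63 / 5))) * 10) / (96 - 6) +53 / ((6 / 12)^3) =31601585 / 74088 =426.54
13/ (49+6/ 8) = 52/ 199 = 0.26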